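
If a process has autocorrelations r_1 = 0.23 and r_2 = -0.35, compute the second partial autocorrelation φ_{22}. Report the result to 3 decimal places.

-0.425

φ_{22} = (r_2 − r_1²) / (1 − r_1²)
r_1² = (0.23)² = 0.0529
Numerator = -0.35 − 0.0529 = -0.4029; denominator = 1 − 0.0529 = 0.9471
φ_{22} = -0.4029 / 0.9471 = -0.425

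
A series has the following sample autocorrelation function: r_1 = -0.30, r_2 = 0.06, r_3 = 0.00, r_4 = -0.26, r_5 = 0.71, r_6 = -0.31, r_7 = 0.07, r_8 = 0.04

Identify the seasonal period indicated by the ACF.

5

The largest autocorrelation is r_5 = 0.71; the remaining lags stay at or below 0.07.
The dominant spike at lag 5 indicates a seasonal period of 5.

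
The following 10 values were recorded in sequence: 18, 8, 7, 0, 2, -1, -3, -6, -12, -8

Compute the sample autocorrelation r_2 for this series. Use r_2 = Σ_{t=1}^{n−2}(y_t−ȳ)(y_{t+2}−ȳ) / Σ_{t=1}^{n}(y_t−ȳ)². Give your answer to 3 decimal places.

0.323

Mean ȳ = (18 + 8 + 7 + 0 + 2 − 1 − 3 − 6 − 12 − 8)/10 = 0.5000
Numerator Σ_{t=1}^{8}(y_t−ȳ)(y_{t+2}−ȳ) = 224.0000
Denominator Σ(y_t−ȳ)² = 692.5000
r_2 = 224.0000 / 692.5000 = 0.323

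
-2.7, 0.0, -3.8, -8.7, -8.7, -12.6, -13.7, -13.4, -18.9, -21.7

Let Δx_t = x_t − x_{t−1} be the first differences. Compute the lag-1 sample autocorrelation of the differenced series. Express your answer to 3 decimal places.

-0.304

First differences Δx: 2.7, -3.8, -4.9, 0.0, -3.9, -1.1, 0.3, -5.5, -2.8
Mean of differences = -2.1111
Numerator Σ(Δx_t−Δx̄)(Δx_{t+1}−Δx̄) = -18.2868
Denominator Σ(Δx_t−Δx̄)² = 60.2289
r_1(Δx) = -18.2868 / 60.2289 = -0.304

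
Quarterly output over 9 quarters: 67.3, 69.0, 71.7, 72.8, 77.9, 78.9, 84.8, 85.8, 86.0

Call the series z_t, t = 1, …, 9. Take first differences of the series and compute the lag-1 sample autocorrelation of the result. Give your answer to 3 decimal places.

First differences Δz: 1.7, 2.7, 1.1, 5.1, 1.0, 5.9, 1.0, 0.2
Mean of differences = 2.3375
Numerator Σ(Δz_t−Δz̄)(Δz_{t+1}−Δz̄) = -14.4639
Denominator Σ(Δz_t−Δz̄)² = 30.5388
r_1(Δz) = -14.4639 / 30.5388 = -0.474

-0.474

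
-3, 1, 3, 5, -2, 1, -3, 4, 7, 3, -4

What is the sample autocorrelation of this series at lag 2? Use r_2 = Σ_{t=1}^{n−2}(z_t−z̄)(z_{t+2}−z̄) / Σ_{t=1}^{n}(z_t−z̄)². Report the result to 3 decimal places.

-0.376

Mean z̄ = (-3 + 1 + 3 + 5 − 2 + 1 − 3 + 4 + 7 + 3 − 4)/11 = 1.0909
Numerator Σ_{t=1}^{9}(z_t−z̄)(z_{t+2}−z̄) = -50.7438
Denominator Σ(z_t−z̄)² = 134.9091
r_2 = -50.7438 / 134.9091 = -0.376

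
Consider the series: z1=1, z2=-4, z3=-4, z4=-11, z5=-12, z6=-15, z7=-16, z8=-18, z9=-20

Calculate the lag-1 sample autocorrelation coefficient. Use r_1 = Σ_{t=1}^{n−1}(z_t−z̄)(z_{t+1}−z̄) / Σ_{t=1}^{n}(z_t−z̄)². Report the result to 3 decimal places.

0.616

Mean z̄ = (1 − 4 − 4 − 11 − 12 − 15 − 16 − 18 − 20)/9 = -11.0000
Numerator Σ_{t=1}^{8}(z_t−z̄)(z_{t+1}−z̄) = 255.0000
Denominator Σ(z_t−z̄)² = 414.0000
r_1 = 255.0000 / 414.0000 = 0.616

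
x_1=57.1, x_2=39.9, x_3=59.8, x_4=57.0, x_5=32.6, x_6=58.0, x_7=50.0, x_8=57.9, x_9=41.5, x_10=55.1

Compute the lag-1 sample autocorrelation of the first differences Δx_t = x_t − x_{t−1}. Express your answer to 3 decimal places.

First differences Δx: -17.2, 19.9, -2.8, -24.4, 25.4, -8.0, 7.9, -16.4, 13.6
Mean of differences = -0.2222
Numerator Σ(Δx_t−Δx̄)(Δx_{t+1}−Δx̄) = -1568.1338
Denominator Σ(Δx_t−Δx̄)² = 2520.0956
r_1(Δx) = -1568.1338 / 2520.0956 = -0.622

-0.622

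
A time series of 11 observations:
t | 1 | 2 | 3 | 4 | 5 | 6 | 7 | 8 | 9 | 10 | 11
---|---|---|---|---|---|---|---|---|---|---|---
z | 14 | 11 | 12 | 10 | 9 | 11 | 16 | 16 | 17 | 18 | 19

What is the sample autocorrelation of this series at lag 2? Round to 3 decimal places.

Mean z̄ = (14 + 11 + 12 + 10 + 9 + 11 + 16 + 16 + 17 + 18 + 19)/11 = 13.9091
Numerator Σ_{t=1}^{9}(z_t−z̄)(z_{t+2}−z̄) = 46.3471
Denominator Σ(z_t−z̄)² = 120.9091
r_2 = 46.3471 / 120.9091 = 0.383

0.383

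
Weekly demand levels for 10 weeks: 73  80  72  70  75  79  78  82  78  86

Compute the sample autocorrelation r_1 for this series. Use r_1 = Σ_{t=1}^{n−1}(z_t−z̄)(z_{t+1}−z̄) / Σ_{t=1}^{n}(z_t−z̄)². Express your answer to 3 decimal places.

Mean z̄ = (73 + 80 + 72 + 70 + 75 + 79 + 78 + 82 + 78 + 86)/10 = 77.3000
Numerator Σ_{t=1}^{9}(z_t−z̄)(z_{t+1}−z̄) = 39.5100
Denominator Σ(z_t−z̄)² = 214.1000
r_1 = 39.5100 / 214.1000 = 0.185

0.185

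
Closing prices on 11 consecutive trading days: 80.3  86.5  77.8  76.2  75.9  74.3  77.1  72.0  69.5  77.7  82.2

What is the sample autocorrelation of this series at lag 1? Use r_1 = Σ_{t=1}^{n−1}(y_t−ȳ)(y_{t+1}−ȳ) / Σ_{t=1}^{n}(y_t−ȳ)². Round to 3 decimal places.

0.359

Mean ȳ = (80.3 + 86.5 + 77.8 + 76.2 + 75.9 + 74.3 + 77.1 + 72.0 + 69.5 + 77.7 + 82.2)/11 = 77.2273
Numerator Σ_{t=1}^{10}(y_t−ȳ)(y_{t+1}−ȳ) = 78.5920
Denominator Σ(y_t−ȳ)² = 219.1418
r_1 = 78.5920 / 219.1418 = 0.359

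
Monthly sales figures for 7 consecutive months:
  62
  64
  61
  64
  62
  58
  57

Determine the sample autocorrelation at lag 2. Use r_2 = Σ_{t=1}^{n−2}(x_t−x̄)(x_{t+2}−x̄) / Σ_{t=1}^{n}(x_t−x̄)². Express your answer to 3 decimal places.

-0.103

Mean x̄ = (62 + 64 + 61 + 64 + 62 + 58 + 57)/7 = 61.1429
Deviations from mean: 0.8571, 2.8571, -0.1429, 2.8571, 0.8571, -3.1429, -4.1429
Numerator Σ_{t=1}^{5}(x_t−x̄)(x_{t+2}−x̄) = -4.6122
Denominator Σ(x_t−x̄)² = 44.8571
r_2 = -4.6122 / 44.8571 = -0.103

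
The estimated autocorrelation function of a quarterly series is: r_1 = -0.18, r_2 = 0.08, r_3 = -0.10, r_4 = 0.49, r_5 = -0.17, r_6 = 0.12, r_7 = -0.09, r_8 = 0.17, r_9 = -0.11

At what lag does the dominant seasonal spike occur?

The largest autocorrelation is r_4 = 0.49, with a weaker echo at lag 8 (0.17); the remaining lags stay at or below 0.12.
The dominant spike at lag 4 indicates a seasonal period of 4.

4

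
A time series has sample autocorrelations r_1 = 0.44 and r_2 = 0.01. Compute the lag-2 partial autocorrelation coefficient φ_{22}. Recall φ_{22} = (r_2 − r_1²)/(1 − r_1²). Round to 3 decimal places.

-0.228

φ_{22} = (r_2 − r_1²) / (1 − r_1²)
r_1² = (0.44)² = 0.1936
Numerator = 0.01 − 0.1936 = -0.1836; denominator = 1 − 0.1936 = 0.8064
φ_{22} = -0.1836 / 0.8064 = -0.228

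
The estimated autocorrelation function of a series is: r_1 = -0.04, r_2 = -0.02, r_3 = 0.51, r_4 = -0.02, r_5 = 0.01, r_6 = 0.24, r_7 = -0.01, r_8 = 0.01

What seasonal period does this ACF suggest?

3

The largest autocorrelation is r_3 = 0.51, with a weaker echo at lag 6 (0.24); the remaining lags stay at or below 0.01.
The dominant spike at lag 3 indicates a seasonal period of 3.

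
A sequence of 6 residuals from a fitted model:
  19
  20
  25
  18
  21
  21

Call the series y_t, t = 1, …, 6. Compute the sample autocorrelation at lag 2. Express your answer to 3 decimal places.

-0.167

Mean ȳ = (19 + 20 + 25 + 18 + 21 + 21)/6 = 20.6667
Deviations from mean: -1.6667, -0.6667, 4.3333, -2.6667, 0.3333, 0.3333
Numerator Σ_{t=1}^{4}(y_t−ȳ)(y_{t+2}−ȳ) = -4.8889
Denominator Σ(y_t−ȳ)² = 29.3333
r_2 = -4.8889 / 29.3333 = -0.167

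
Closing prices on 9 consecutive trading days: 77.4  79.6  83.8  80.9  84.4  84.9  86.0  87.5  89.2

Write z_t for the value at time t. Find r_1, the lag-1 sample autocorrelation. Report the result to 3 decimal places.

Mean z̄ = (77.4 + 79.6 + 83.8 + 80.9 + 84.4 + 84.9 + 86.0 + 87.5 + 89.2)/9 = 83.7444
Numerator Σ_{t=1}^{8}(z_t−z̄)(z_{t+1}−z̄) = 56.3647
Denominator Σ(z_t−z̄)² = 116.2422
r_1 = 56.3647 / 116.2422 = 0.485

0.485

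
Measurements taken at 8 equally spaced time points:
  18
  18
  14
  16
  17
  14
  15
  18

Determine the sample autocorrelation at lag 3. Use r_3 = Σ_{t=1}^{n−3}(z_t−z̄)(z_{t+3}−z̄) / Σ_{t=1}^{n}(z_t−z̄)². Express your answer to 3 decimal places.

Mean z̄ = (18 + 18 + 14 + 16 + 17 + 14 + 15 + 18)/8 = 16.2500
Σ(z_t−z̄)(z_{t+3}−z̄) = (-0.4375) + (1.3125) + (5.0625) + (0.3125) + (1.3125) = 7.5625
Denominator Σ(z_t−z̄)² = 21.5000
r_3 = 7.5625 / 21.5000 = 0.352

0.352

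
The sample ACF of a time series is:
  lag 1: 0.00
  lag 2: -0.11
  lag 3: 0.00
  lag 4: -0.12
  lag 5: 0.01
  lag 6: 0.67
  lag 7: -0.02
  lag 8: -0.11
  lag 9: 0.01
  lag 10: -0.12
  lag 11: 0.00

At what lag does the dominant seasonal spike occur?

6

The largest autocorrelation is r_6 = 0.67; the remaining lags stay at or below 0.01.
The dominant spike at lag 6 indicates a seasonal period of 6.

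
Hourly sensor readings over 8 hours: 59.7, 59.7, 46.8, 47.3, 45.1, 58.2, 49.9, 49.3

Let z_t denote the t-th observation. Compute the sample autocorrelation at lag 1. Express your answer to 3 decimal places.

Mean z̄ = (59.7 + 59.7 + 46.8 + 47.3 + 45.1 + 58.2 + 49.9 + 49.3)/8 = 52.0000
Deviations from mean: 7.7000, 7.7000, -5.2000, -4.7000, -6.9000, 6.2000, -2.1000, -2.7000
Σ(z_t−z̄)(z_{t+1}−z̄) = (59.2900) + (-40.0400) + (24.4400) + (32.4300) + (-42.7800) + (-13.0200) + (5.6700) = 25.9900
Denominator Σ(z_t−z̄)² = 265.4600
r_1 = 25.9900 / 265.4600 = 0.098

0.098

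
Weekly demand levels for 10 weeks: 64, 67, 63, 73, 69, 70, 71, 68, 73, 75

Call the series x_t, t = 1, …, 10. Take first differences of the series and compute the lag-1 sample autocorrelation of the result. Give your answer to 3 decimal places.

-0.667

First differences Δx: 3, -4, 10, -4, 1, 1, -3, 5, 2
Mean of differences = 1.2222
Numerator Σ(Δx_t−Δx̄)(Δx_{t+1}−Δx̄) = -111.8272
Denominator Σ(Δx_t−Δx̄)² = 167.5556
r_1(Δx) = -111.8272 / 167.5556 = -0.667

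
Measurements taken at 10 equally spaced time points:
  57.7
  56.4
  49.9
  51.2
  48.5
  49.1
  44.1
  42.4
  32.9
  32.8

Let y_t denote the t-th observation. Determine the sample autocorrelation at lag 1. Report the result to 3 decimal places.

Mean ȳ = (57.7 + 56.4 + 49.9 + 51.2 + 48.5 + 49.1 + 44.1 + 42.4 + 32.9 + 32.8)/10 = 46.5000
Numerator Σ_{t=1}^{9}(y_t−ȳ)(y_{t+1}−ȳ) = 420.8000
Denominator Σ(y_t−ȳ)² = 663.0800
r_1 = 420.8000 / 663.0800 = 0.635

0.635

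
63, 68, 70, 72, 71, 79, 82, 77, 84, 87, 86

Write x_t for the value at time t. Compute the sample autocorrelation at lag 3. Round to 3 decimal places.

0.226

Mean x̄ = (63 + 68 + 70 + 72 + 71 + 79 + 82 + 77 + 84 + 87 + 86)/11 = 76.2727
Numerator Σ_{t=1}^{8}(x_t−x̄)(x_{t+3}−x̄) = 144.5041
Denominator Σ(x_t−x̄)² = 640.1818
r_3 = 144.5041 / 640.1818 = 0.226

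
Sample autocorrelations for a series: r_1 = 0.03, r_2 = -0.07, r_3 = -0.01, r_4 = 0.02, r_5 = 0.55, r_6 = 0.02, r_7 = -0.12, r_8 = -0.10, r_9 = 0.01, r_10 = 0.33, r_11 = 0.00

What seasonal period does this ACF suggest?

The largest autocorrelation is r_5 = 0.55, with a weaker echo at lag 10 (0.33); the remaining lags stay at or below 0.03.
The dominant spike at lag 5 indicates a seasonal period of 5.

5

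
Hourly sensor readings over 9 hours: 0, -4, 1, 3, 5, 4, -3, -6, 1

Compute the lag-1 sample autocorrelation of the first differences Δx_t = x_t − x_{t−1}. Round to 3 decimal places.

First differences Δx: -4, 5, 2, 2, -1, -7, -3, 7
Mean of differences = 0.1250
Numerator Σ(Δx_t−Δx̄)(Δx_{t+1}−Δx̄) = -0.7656
Denominator Σ(Δx_t−Δx̄)² = 156.8750
r_1(Δx) = -0.7656 / 156.8750 = -0.005

-0.005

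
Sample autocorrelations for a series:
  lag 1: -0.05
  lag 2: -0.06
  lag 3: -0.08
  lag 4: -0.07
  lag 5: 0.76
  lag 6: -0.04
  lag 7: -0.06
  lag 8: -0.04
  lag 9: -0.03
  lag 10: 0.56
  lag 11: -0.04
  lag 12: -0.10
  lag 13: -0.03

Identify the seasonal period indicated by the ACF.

5

The largest autocorrelation is r_5 = 0.76, with a weaker echo at lag 10 (0.56); the remaining lags stay at or below -0.03.
The dominant spike at lag 5 indicates a seasonal period of 5.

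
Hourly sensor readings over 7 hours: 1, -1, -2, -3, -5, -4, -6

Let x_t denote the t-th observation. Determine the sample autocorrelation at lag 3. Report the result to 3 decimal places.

Mean x̄ = (1 − 1 − 2 − 3 − 5 − 4 − 6)/7 = -2.8571
Deviations from mean: 3.8571, 1.8571, 0.8571, -0.1429, -2.1429, -1.1429, -3.1429
Σ(x_t−x̄)(x_{t+3}−x̄) = (-0.5510) + (-3.9796) + (-0.9796) + (0.4490) = -5.0612
Denominator Σ(x_t−x̄)² = 34.8571
r_3 = -5.0612 / 34.8571 = -0.145

-0.145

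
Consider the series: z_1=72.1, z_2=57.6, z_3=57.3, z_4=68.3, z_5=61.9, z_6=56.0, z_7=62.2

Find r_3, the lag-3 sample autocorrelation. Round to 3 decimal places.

0.421

Mean z̄ = (72.1 + 57.6 + 57.3 + 68.3 + 61.9 + 56.0 + 62.2)/7 = 62.2000
Deviations from mean: 9.9000, -4.6000, -4.9000, 6.1000, -0.3000, -6.2000, 0.0000
Numerator Σ_{t=1}^{4}(z_t−z̄)(z_{t+3}−z̄) = 92.1500
Denominator Σ(z_t−z̄)² = 218.9200
r_3 = 92.1500 / 218.9200 = 0.421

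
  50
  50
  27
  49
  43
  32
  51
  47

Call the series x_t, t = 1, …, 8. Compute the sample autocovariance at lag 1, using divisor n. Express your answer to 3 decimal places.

-26.455

Mean x̄ = (50 + 50 + 27 + 49 + 43 + 32 + 51 + 47)/8 = 43.6250
Σ_{t=1}^{7}(x_t−x̄)(x_{t+1}−x̄) = -211.6406
γ_1 = -211.6406 / 8 = -26.455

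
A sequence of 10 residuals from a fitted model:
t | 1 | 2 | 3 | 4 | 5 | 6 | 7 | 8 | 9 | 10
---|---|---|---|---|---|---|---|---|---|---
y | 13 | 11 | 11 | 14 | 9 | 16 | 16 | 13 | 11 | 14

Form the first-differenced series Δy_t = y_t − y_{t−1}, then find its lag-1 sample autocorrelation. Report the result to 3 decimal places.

First differences Δy: -2, 0, 3, -5, 7, 0, -3, -2, 3
Mean of differences = 0.1111
Numerator Σ(Δy_t−Δȳ)(Δy_{t+1}−Δȳ) = -50.0123
Denominator Σ(Δy_t−Δȳ)² = 108.8889
r_1(Δy) = -50.0123 / 108.8889 = -0.459

-0.459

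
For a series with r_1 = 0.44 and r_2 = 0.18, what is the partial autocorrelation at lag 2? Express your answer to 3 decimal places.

-0.017

φ_{22} = (r_2 − r_1²) / (1 − r_1²)
r_1² = (0.44)² = 0.1936
Numerator = 0.18 − 0.1936 = -0.0136; denominator = 1 − 0.1936 = 0.8064
φ_{22} = -0.0136 / 0.8064 = -0.017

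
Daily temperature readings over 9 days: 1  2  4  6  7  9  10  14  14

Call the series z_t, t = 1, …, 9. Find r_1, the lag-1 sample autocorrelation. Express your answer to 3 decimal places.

0.680

Mean z̄ = (1 + 2 + 4 + 6 + 7 + 9 + 10 + 14 + 14)/9 = 7.4444
Numerator Σ_{t=1}^{8}(z_t−z̄)(z_{t+1}−z̄) = 122.4691
Denominator Σ(z_t−z̄)² = 180.2222
r_1 = 122.4691 / 180.2222 = 0.680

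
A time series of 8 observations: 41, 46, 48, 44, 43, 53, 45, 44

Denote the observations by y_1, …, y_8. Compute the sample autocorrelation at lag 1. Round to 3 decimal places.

-0.242

Mean ȳ = (41 + 46 + 48 + 44 + 43 + 53 + 45 + 44)/8 = 45.5000
Deviations from mean: -4.5000, 0.5000, 2.5000, -1.5000, -2.5000, 7.5000, -0.5000, -1.5000
Numerator Σ_{t=1}^{7}(y_t−ȳ)(y_{t+1}−ȳ) = -22.7500
Denominator Σ(y_t−ȳ)² = 94.0000
r_1 = -22.7500 / 94.0000 = -0.242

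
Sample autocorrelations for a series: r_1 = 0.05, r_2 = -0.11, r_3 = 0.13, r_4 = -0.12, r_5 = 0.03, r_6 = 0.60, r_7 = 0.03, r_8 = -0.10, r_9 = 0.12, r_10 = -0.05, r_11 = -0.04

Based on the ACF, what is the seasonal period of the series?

The largest autocorrelation is r_6 = 0.60; the remaining lags stay at or below 0.13.
The dominant spike at lag 6 indicates a seasonal period of 6.

6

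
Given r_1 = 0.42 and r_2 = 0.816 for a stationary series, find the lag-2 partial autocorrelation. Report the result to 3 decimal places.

0.777

φ_{22} = (r_2 − r_1²) / (1 − r_1²)
r_1² = (0.42)² = 0.1764
Numerator = 0.816 − 0.1764 = 0.6396; denominator = 1 − 0.1764 = 0.8236
φ_{22} = 0.6396 / 0.8236 = 0.777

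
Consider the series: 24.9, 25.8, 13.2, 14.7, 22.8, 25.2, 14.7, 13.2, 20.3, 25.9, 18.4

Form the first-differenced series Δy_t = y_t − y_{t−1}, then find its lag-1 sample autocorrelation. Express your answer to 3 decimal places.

First differences Δy: 0.9, -12.6, 1.5, 8.1, 2.4, -10.5, -1.5, 7.1, 5.6, -7.5
Mean of differences = -0.6500
Numerator Σ(Δy_t−Δȳ)(Δy_{t+1}−Δȳ) = -21.3475
Denominator Σ(Δy_t−Δȳ)² = 479.4850
r_1(Δy) = -21.3475 / 479.4850 = -0.045

-0.045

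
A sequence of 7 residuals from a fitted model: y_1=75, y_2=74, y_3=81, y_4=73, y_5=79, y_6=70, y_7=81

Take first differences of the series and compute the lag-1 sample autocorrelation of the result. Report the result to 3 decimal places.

First differences Δy: -1, 7, -8, 6, -9, 11
Mean of differences = 1.0000
Numerator Σ(Δy_t−Δȳ)(Δy_{t+1}−Δȳ) = -261.0000
Denominator Σ(Δy_t−Δȳ)² = 346.0000
r_1(Δy) = -261.0000 / 346.0000 = -0.754

-0.754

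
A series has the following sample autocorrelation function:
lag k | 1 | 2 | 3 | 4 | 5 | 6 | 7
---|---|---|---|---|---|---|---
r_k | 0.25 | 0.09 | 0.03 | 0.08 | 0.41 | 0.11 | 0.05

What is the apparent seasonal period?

The largest autocorrelation is r_5 = 0.41; the remaining lags stay at or below 0.25. The elevated value at lag 1 (0.25), dropping to 0.09 at lag 2, reflects decaying short-term dependence rather than seasonality.
The dominant spike at lag 5 indicates a seasonal period of 5.

5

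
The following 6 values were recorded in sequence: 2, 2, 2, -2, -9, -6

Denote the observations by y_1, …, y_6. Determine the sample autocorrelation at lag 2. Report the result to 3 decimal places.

-0.113

Mean ȳ = (2 + 2 + 2 − 2 − 9 − 6)/6 = -1.8333
Deviations from mean: 3.8333, 3.8333, 3.8333, -0.1667, -7.1667, -4.1667
Σ(y_t−ȳ)(y_{t+2}−ȳ) = (14.6944) + (-0.6389) + (-27.4722) + (0.6944) = -12.7222
Denominator Σ(y_t−ȳ)² = 112.8333
r_2 = -12.7222 / 112.8333 = -0.113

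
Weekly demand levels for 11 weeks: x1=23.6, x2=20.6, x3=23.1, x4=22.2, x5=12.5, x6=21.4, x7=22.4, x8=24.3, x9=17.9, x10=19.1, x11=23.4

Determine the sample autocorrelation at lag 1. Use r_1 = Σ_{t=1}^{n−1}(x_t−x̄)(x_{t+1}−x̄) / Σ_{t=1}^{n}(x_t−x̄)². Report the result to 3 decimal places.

-0.145

Mean x̄ = (23.6 + 20.6 + 23.1 + 22.2 + 12.5 + 21.4 + 22.4 + 24.3 + 17.9 + 19.1 + 23.4)/11 = 20.9545
Numerator Σ_{t=1}^{10}(x_t−x̄)(x_{t+1}−x̄) = -16.9321
Denominator Σ(x_t−x̄)² = 116.9873
r_1 = -16.9321 / 116.9873 = -0.145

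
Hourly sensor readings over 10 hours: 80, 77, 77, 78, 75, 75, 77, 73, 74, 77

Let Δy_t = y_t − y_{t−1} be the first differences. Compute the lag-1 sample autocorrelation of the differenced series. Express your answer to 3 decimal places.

-0.273

First differences Δy: -3, 0, 1, -3, 0, 2, -4, 1, 3
Mean of differences = -0.3333
Numerator Σ(Δy_t−Δȳ)(Δy_{t+1}−Δȳ) = -13.1111
Denominator Σ(Δy_t−Δȳ)² = 48.0000
r_1(Δy) = -13.1111 / 48.0000 = -0.273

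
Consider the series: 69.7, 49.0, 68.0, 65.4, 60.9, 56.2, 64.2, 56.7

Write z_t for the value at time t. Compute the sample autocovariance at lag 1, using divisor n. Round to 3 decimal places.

Mean z̄ = (69.7 + 49.0 + 68.0 + 65.4 + 60.9 + 56.2 + 64.2 + 56.7)/8 = 61.2625
Σ_{t=1}^{7}(z_t−z̄)(z_{t+1}−z̄) = -186.1452
γ_1 = -186.1452 / 8 = -23.268

-23.268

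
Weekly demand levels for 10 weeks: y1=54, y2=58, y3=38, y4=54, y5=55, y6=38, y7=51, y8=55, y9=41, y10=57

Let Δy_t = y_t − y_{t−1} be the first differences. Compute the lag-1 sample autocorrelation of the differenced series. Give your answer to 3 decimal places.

First differences Δy: 4, -20, 16, 1, -17, 13, 4, -14, 16
Mean of differences = 0.3333
Numerator Σ(Δy_t−Δȳ)(Δy_{t+1}−Δȳ) = -844.4444
Denominator Σ(Δy_t−Δȳ)² = 1598.0000
r_1(Δy) = -844.4444 / 1598.0000 = -0.528

-0.528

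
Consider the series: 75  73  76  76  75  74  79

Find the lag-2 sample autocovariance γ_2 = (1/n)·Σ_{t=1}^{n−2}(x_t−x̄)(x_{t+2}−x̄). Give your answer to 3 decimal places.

Mean x̄ = (75 + 73 + 76 + 76 + 75 + 74 + 79)/7 = 75.4286
Σ_{t=1}^{5}(x_t−x̄)(x_{t+2}−x̄) = -4.2245
γ_2 = -4.2245 / 7 = -0.603

-0.603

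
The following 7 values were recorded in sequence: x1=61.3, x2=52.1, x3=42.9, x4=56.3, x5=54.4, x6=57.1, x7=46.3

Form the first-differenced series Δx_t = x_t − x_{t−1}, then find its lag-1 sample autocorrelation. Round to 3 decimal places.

-0.210

First differences Δx: -9.2, -9.2, 13.4, -1.9, 2.7, -10.8
Mean of differences = -2.5000
Numerator Σ(Δx_t−Δx̄)(Δx_{t+1}−Δx̄) = -92.1400
Denominator Σ(Δx_t−Δx̄)² = 438.8800
r_1(Δx) = -92.1400 / 438.8800 = -0.210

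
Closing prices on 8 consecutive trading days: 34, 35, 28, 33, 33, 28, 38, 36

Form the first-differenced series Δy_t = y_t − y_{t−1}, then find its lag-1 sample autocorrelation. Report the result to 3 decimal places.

First differences Δy: 1, -7, 5, 0, -5, 10, -2
Mean of differences = 0.2857
Numerator Σ(Δy_t−Δȳ)(Δy_{t+1}−Δȳ) = -112.9388
Denominator Σ(Δy_t−Δȳ)² = 203.4286
r_1(Δy) = -112.9388 / 203.4286 = -0.555

-0.555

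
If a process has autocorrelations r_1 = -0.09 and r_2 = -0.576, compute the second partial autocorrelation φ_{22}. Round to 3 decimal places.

-0.589

φ_{22} = (r_2 − r_1²) / (1 − r_1²)
r_1² = (-0.09)² = 0.0081
Numerator = -0.576 − 0.0081 = -0.5841; denominator = 1 − 0.0081 = 0.9919
φ_{22} = -0.5841 / 0.9919 = -0.589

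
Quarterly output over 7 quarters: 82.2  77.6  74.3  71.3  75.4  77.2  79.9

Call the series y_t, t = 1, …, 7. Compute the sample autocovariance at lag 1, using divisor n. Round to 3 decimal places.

Mean ȳ = (82.2 + 77.6 + 74.3 + 71.3 + 75.4 + 77.2 + 79.9)/7 = 76.8429
Deviations: 5.3571, 0.7571, -2.5429, -5.5429, -1.4429, 0.3571, 3.0571
Σ_{t=1}^{6}(y_t−ȳ)(y_{t+1}−ȳ) = 24.7996
γ_1 = 24.7996 / 7 = 3.543

3.543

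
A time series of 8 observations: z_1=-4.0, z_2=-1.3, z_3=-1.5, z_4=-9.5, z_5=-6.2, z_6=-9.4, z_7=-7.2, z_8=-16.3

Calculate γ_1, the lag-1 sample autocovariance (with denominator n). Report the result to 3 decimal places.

4.075

Mean z̄ = (-4.0 − 1.3 − 1.5 − 9.5 − 6.2 − 9.4 − 7.2 − 16.3)/8 = -6.9250
Σ_{t=1}^{7}(z_t−z̄)(z_{t+1}−z̄) = 32.5969
γ_1 = 32.5969 / 8 = 4.075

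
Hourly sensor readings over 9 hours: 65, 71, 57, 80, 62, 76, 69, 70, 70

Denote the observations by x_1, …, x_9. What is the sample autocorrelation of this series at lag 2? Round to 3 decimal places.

Mean x̄ = (65 + 71 + 57 + 80 + 62 + 76 + 69 + 70 + 70)/9 = 68.8889
Σ(x_t−x̄)(x_{t+2}−x̄) = (46.2346) + (23.4568) + (81.9012) + (79.0123) + (-0.7654) + (7.9012) + (0.1235) = 237.8642
Denominator Σ(x_t−x̄)² = 384.8889
r_2 = 237.8642 / 384.8889 = 0.618

0.618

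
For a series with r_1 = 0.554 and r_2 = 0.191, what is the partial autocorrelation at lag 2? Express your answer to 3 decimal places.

-0.167

φ_{22} = (r_2 − r_1²) / (1 − r_1²)
r_1² = (0.554)² = 0.306916
Numerator = 0.191 − 0.3069 = -0.1159; denominator = 1 − 0.3069 = 0.6931
φ_{22} = -0.1159 / 0.6931 = -0.167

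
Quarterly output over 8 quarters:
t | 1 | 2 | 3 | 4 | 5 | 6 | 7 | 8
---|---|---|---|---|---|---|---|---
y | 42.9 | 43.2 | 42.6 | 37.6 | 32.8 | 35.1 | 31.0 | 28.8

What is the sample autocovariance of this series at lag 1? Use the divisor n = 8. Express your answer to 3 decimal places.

Mean ȳ = (42.9 + 43.2 + 42.6 + 37.6 + 32.8 + 35.1 + 31.0 + 28.8)/8 = 36.7500
Deviations: 6.1500, 6.4500, 5.8500, 0.8500, -3.9500, -1.6500, -5.7500, -7.9500
Σ_{t=1}^{7}(y_t−ȳ)(y_{t+1}−ȳ) = 140.7325
γ_1 = 140.7325 / 8 = 17.592

17.592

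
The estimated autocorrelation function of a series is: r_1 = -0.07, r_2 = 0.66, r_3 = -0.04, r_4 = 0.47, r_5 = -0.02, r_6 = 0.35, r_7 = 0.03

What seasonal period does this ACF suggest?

2

The largest autocorrelation is r_2 = 0.66, with weaker echoes at lags 4 (0.47) and 6 (0.35); the remaining lags stay at or below 0.03.
The dominant spike at lag 2 indicates a seasonal period of 2.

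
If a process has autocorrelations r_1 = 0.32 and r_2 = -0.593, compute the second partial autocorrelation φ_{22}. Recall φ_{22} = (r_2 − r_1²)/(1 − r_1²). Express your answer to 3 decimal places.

φ_{22} = (r_2 − r_1²) / (1 − r_1²)
r_1² = (0.32)² = 0.1024
Numerator = -0.593 − 0.1024 = -0.6954; denominator = 1 − 0.1024 = 0.8976
φ_{22} = -0.6954 / 0.8976 = -0.775

-0.775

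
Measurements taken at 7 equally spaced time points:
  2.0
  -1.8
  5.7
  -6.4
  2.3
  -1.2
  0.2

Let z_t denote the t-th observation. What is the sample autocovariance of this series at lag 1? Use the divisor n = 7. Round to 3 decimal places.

-9.702

Mean z̄ = (2.0 − 1.8 + 5.7 − 6.4 + 2.3 − 1.2 + 0.2)/7 = 0.1143
Deviations: 1.8857, -1.9143, 5.5857, -6.5143, 2.1857, -1.3143, 0.0857
Σ_{t=1}^{6}(z_t−z̄)(z_{t+1}−z̄) = -67.9131
γ_1 = -67.9131 / 7 = -9.702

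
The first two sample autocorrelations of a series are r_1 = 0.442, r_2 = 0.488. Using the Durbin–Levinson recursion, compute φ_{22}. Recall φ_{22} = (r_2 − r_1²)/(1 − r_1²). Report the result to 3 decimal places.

0.364

φ_{22} = (r_2 − r_1²) / (1 − r_1²)
r_1² = (0.442)² = 0.195364
Numerator = 0.488 − 0.1954 = 0.2926; denominator = 1 − 0.1954 = 0.8046
φ_{22} = 0.2926 / 0.8046 = 0.364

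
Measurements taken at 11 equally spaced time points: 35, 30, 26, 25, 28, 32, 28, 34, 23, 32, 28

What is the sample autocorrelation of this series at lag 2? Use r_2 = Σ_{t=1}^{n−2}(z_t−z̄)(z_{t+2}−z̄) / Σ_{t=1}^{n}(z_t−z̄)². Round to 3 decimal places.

Mean z̄ = (35 + 30 + 26 + 25 + 28 + 32 + 28 + 34 + 23 + 32 + 28)/11 = 29.1818
Numerator Σ_{t=1}^{9}(z_t−z̄)(z_{t+2}−z̄) = 13.2066
Denominator Σ(z_t−z̄)² = 143.6364
r_2 = 13.2066 / 143.6364 = 0.092

0.092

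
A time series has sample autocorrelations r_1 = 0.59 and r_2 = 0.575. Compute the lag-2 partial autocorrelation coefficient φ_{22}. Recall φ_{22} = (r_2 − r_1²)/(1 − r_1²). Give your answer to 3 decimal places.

φ_{22} = (r_2 − r_1²) / (1 − r_1²)
r_1² = (0.59)² = 0.3481
Numerator = 0.575 − 0.3481 = 0.2269; denominator = 1 − 0.3481 = 0.6519
φ_{22} = 0.2269 / 0.6519 = 0.348

0.348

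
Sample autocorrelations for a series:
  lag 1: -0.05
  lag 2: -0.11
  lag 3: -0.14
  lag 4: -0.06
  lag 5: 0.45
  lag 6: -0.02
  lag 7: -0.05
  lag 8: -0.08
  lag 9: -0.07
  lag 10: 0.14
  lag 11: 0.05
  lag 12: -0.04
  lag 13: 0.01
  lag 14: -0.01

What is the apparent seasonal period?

The largest autocorrelation is r_5 = 0.45; the remaining lags stay at or below 0.14.
The dominant spike at lag 5 indicates a seasonal period of 5.

5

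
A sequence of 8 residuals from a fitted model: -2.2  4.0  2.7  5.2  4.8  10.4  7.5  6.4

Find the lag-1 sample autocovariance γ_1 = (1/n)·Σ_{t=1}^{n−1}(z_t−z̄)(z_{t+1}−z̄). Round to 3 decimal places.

Mean z̄ = (-2.2 + 4.0 + 2.7 + 5.2 + 4.8 + 10.4 + 7.5 + 6.4)/8 = 4.8500
Σ_{t=1}^{7}(z_t−z̄)(z_{t+1}−z̄) = 25.5875
γ_1 = 25.5875 / 8 = 3.198

3.198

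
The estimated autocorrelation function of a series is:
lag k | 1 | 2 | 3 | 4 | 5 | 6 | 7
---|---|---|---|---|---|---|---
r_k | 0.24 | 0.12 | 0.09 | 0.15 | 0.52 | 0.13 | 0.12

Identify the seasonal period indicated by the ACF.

The largest autocorrelation is r_5 = 0.52; the remaining lags stay at or below 0.24. The elevated value at lag 1 (0.24), dropping to 0.12 at lag 2, reflects decaying short-term dependence rather than seasonality.
The dominant spike at lag 5 indicates a seasonal period of 5.

5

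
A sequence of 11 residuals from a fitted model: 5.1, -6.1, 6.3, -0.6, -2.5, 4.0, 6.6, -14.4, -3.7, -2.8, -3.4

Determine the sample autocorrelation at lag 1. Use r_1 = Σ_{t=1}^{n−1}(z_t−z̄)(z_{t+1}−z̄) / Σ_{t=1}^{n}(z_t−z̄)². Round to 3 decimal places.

-0.232

Mean z̄ = (5.1 − 6.1 + 6.3 − 0.6 − 2.5 + 4.0 + 6.6 − 14.4 − 3.7 − 2.8 − 3.4)/11 = -1.0455
Numerator Σ_{t=1}^{10}(z_t−z̄)(z_{t+1}−z̄) = -92.1930
Denominator Σ(z_t−z̄)² = 397.5073
r_1 = -92.1930 / 397.5073 = -0.232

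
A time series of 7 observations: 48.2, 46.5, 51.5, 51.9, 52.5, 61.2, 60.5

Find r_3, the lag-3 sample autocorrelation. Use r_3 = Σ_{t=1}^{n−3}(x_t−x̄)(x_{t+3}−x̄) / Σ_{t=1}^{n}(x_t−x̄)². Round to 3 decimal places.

Mean x̄ = (48.2 + 46.5 + 51.5 + 51.9 + 52.5 + 61.2 + 60.5)/7 = 53.1857
Deviations from mean: -4.9857, -6.6857, -1.6857, -1.2857, -0.6857, 8.0143, 7.3143
Σ(x_t−x̄)(x_{t+3}−x̄) = (6.4102) + (4.5845) + (-13.5098) + (-9.4041) = -11.9192
Denominator Σ(x_t−x̄)² = 192.2486
r_3 = -11.9192 / 192.2486 = -0.062

-0.062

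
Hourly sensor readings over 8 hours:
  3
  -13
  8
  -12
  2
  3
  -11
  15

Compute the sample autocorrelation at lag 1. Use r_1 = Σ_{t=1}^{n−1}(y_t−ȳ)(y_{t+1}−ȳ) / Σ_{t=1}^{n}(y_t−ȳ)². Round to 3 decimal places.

-0.633

Mean ȳ = (3 − 13 + 8 − 12 + 2 + 3 − 11 + 15)/8 = -0.6250
Deviations from mean: 3.6250, -12.3750, 8.6250, -11.3750, 2.6250, 3.6250, -10.3750, 15.6250
Numerator Σ_{t=1}^{7}(y_t−ȳ)(y_{t+1}−ȳ) = -469.7656
Denominator Σ(y_t−ȳ)² = 741.8750
r_1 = -469.7656 / 741.8750 = -0.633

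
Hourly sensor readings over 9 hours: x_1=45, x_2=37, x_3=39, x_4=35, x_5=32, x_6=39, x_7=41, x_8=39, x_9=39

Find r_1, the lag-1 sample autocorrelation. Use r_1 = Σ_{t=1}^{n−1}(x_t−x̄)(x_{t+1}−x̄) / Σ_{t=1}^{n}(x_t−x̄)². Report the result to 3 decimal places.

0.090

Mean x̄ = (45 + 37 + 39 + 35 + 32 + 39 + 41 + 39 + 39)/9 = 38.4444
Numerator Σ_{t=1}^{8}(x_t−x̄)(x_{t+1}−x̄) = 9.5802
Denominator Σ(x_t−x̄)² = 106.2222
r_1 = 9.5802 / 106.2222 = 0.090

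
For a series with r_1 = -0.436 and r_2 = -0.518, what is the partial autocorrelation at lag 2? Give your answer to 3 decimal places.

-0.874

φ_{22} = (r_2 − r_1²) / (1 − r_1²)
r_1² = (-0.436)² = 0.190096
Numerator = -0.518 − 0.1901 = -0.7081; denominator = 1 − 0.1901 = 0.8099
φ_{22} = -0.7081 / 0.8099 = -0.874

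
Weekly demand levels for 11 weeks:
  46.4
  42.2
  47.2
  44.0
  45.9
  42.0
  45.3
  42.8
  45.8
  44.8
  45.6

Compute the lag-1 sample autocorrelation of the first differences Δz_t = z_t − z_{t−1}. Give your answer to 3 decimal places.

-0.832

First differences Δz: -4.2, 5.0, -3.2, 1.9, -3.9, 3.3, -2.5, 3.0, -1.0, 0.8
Mean of differences = -0.0800
Numerator Σ(Δz_t−Δz̄)(Δz_{t+1}−Δz̄) = -82.7084
Denominator Σ(Δz_t−Δz̄)² = 99.4160
r_1(Δz) = -82.7084 / 99.4160 = -0.832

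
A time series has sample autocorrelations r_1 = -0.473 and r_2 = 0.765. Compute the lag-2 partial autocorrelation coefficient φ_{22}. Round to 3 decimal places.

0.697

φ_{22} = (r_2 − r_1²) / (1 − r_1²)
r_1² = (-0.473)² = 0.223729
Numerator = 0.765 − 0.2237 = 0.5413; denominator = 1 − 0.2237 = 0.7763
φ_{22} = 0.5413 / 0.7763 = 0.697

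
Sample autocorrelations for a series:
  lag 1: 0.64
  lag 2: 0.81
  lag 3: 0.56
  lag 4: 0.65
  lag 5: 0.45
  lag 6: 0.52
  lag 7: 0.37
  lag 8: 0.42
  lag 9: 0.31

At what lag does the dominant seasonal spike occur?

The largest autocorrelation is r_2 = 0.81, with a weaker echo at lag 4 (0.65); the remaining lags stay at or below 0.64.
The dominant spike at lag 2 indicates a seasonal period of 2.

2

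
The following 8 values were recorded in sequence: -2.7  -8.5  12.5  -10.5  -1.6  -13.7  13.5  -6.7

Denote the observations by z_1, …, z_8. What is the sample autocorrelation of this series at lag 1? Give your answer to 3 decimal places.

-0.655

Mean z̄ = (-2.7 − 8.5 + 12.5 − 10.5 − 1.6 − 13.7 + 13.5 − 6.7)/8 = -2.2125
Deviations from mean: -0.4875, -6.2875, 14.7125, -8.2875, 0.6125, -11.4875, 15.7125, -4.4875
Σ(z_t−z̄)(z_{t+1}−z̄) = (3.0652) + (-92.5048) + (-121.9298) + (-5.0761) + (-7.0361) + (-180.4973) + (-70.5098) = -474.4889
Denominator Σ(z_t−z̄)² = 724.2688
r_1 = -474.4889 / 724.2688 = -0.655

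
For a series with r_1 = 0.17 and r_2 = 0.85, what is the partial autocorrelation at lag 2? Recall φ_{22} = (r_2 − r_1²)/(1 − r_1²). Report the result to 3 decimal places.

φ_{22} = (r_2 − r_1²) / (1 − r_1²)
r_1² = (0.17)² = 0.0289
Numerator = 0.85 − 0.0289 = 0.8211; denominator = 1 − 0.0289 = 0.9711
φ_{22} = 0.8211 / 0.9711 = 0.846

0.846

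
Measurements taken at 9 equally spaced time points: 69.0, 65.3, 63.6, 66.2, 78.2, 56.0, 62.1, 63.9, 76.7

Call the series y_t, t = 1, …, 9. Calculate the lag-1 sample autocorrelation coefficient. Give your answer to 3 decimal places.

Mean ȳ = (69.0 + 65.3 + 63.6 + 66.2 + 78.2 + 56.0 + 62.1 + 63.9 + 76.7)/9 = 66.7778
Numerator Σ_{t=1}^{8}(y_t−ȳ)(y_{t+1}−ȳ) = -91.1338
Denominator Σ(y_t−ȳ)² = 392.7956
r_1 = -91.1338 / 392.7956 = -0.232

-0.232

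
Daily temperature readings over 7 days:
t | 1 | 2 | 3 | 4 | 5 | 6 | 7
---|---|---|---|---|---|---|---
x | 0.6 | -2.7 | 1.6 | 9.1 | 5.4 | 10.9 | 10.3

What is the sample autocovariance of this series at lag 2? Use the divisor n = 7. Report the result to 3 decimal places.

Mean x̄ = (0.6 − 2.7 + 1.6 + 9.1 + 5.4 + 10.9 + 10.3)/7 = 5.0286
Σ_{t=1}^{5}(x_t−x̄)(x_{t+2}−x̄) = 8.3069
γ_2 = 8.3069 / 7 = 1.187

1.187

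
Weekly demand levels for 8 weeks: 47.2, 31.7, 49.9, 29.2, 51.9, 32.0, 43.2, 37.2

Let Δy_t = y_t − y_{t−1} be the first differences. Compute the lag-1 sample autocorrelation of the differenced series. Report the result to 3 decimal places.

-0.902

First differences Δy: -15.5, 18.2, -20.7, 22.7, -19.9, 11.2, -6.0
Mean of differences = -1.4286
Numerator Σ(Δy_t−Δȳ)(Δy_{t+1}−Δȳ) = -1856.1522
Denominator Σ(Δy_t−Δȳ)² = 2058.4343
r_1(Δy) = -1856.1522 / 2058.4343 = -0.902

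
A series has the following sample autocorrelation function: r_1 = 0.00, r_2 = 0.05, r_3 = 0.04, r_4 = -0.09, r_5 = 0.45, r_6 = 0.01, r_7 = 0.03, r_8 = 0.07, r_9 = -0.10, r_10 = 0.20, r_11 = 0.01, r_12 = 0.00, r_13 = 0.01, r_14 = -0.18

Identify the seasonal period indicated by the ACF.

5

The largest autocorrelation is r_5 = 0.45, with a weaker echo at lag 10 (0.20); the remaining lags stay at or below 0.07.
The dominant spike at lag 5 indicates a seasonal period of 5.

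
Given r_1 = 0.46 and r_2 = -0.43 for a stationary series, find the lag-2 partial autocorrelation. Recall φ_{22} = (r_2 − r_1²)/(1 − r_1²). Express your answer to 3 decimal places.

φ_{22} = (r_2 − r_1²) / (1 − r_1²)
r_1² = (0.46)² = 0.2116
Numerator = -0.43 − 0.2116 = -0.6416; denominator = 1 − 0.2116 = 0.7884
φ_{22} = -0.6416 / 0.7884 = -0.814

-0.814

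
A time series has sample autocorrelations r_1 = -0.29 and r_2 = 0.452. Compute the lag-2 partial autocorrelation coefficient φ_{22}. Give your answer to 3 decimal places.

φ_{22} = (r_2 − r_1²) / (1 − r_1²)
r_1² = (-0.29)² = 0.0841
Numerator = 0.452 − 0.0841 = 0.3679; denominator = 1 − 0.0841 = 0.9159
φ_{22} = 0.3679 / 0.9159 = 0.402

0.402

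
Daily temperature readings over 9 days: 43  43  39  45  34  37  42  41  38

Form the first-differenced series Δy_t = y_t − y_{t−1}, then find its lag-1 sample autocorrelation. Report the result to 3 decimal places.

First differences Δy: 0, -4, 6, -11, 3, 5, -1, -3
Mean of differences = -0.6250
Numerator Σ(Δy_t−Δȳ)(Δy_{t+1}−Δȳ) = -111.6406
Denominator Σ(Δy_t−Δȳ)² = 213.8750
r_1(Δy) = -111.6406 / 213.8750 = -0.522

-0.522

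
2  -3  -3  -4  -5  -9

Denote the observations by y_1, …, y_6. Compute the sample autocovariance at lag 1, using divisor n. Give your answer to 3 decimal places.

Mean ȳ = (2 − 3 − 3 − 4 − 5 − 9)/6 = -3.6667
Σ_{t=1}^{5}(y_t−ȳ)(y_{t+1}−ȳ) = 11.5556
γ_1 = 11.5556 / 6 = 1.926

1.926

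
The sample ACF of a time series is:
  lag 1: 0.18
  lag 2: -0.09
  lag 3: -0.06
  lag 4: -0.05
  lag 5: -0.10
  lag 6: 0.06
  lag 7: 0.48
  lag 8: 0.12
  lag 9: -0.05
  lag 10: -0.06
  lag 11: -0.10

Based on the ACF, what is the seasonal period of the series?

7

The largest autocorrelation is r_7 = 0.48; the remaining lags stay at or below 0.18.
The dominant spike at lag 7 indicates a seasonal period of 7.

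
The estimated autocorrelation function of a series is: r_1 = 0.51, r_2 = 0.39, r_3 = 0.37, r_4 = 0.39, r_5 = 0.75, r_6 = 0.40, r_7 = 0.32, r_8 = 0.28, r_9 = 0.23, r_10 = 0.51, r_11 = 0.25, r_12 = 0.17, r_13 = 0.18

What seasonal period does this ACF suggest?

The largest autocorrelation is r_5 = 0.75; the remaining lags stay at or below 0.51. The elevated value at lag 1 (0.51), dropping to 0.39 at lag 2, reflects decaying short-term dependence rather than seasonality.
The dominant spike at lag 5 indicates a seasonal period of 5.

5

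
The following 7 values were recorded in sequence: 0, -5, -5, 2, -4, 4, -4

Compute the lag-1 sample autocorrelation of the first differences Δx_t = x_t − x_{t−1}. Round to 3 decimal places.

-0.631

First differences Δx: -5, 0, 7, -6, 8, -8
Mean of differences = -0.6667
Numerator Σ(Δx_t−Δx̄)(Δx_{t+1}−Δx̄) = -148.4444
Denominator Σ(Δx_t−Δx̄)² = 235.3333
r_1(Δx) = -148.4444 / 235.3333 = -0.631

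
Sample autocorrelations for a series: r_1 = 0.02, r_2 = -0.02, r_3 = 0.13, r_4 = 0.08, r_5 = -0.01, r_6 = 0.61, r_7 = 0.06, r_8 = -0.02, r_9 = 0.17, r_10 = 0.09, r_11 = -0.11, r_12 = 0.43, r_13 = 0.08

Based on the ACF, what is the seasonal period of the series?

6

The largest autocorrelation is r_6 = 0.61, with a weaker echo at lag 12 (0.43); the remaining lags stay at or below 0.17.
The dominant spike at lag 6 indicates a seasonal period of 6.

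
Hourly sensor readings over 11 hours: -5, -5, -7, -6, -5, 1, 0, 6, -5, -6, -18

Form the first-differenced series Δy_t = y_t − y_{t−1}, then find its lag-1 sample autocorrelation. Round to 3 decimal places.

First differences Δy: 0, -2, 1, 1, 6, -1, 6, -11, -1, -12
Mean of differences = -1.3000
Numerator Σ(Δy_t−Δȳ)(Δy_{t+1}−Δȳ) = -52.9900
Denominator Σ(Δy_t−Δȳ)² = 328.1000
r_1(Δy) = -52.9900 / 328.1000 = -0.162

-0.162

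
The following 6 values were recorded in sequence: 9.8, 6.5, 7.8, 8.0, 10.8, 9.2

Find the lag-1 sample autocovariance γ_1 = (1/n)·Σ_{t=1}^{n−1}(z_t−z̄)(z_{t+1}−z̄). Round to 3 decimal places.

-0.043

Mean z̄ = (9.8 + 6.5 + 7.8 + 8.0 + 10.8 + 9.2)/6 = 8.6833
Σ_{t=1}^{5}(z_t−z̄)(z_{t+1}−z̄) = -0.2586
γ_1 = -0.2586 / 6 = -0.043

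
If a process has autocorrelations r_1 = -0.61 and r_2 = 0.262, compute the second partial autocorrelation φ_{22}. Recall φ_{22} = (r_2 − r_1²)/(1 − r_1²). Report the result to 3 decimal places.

-0.175

φ_{22} = (r_2 − r_1²) / (1 − r_1²)
r_1² = (-0.61)² = 0.3721
Numerator = 0.262 − 0.3721 = -0.1101; denominator = 1 − 0.3721 = 0.6279
φ_{22} = -0.1101 / 0.6279 = -0.175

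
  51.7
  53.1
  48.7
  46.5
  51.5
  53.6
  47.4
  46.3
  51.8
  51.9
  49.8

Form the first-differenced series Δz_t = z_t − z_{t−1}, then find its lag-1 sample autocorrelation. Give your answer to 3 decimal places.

-0.071

First differences Δz: 1.4, -4.4, -2.2, 5.0, 2.1, -6.2, -1.1, 5.5, 0.1, -2.1
Mean of differences = -0.1900
Numerator Σ(Δz_t−Δz̄)(Δz_{t+1}−Δz̄) = -9.1541
Denominator Σ(Δz_t−Δz̄)² = 129.5290
r_1(Δz) = -9.1541 / 129.5290 = -0.071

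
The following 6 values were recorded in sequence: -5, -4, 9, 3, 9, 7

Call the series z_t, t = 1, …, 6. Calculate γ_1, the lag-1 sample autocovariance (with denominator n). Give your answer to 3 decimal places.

6.190

Mean z̄ = (-5 − 4 + 9 + 3 + 9 + 7)/6 = 3.1667
Σ_{t=1}^{5}(z_t−z̄)(z_{t+1}−z̄) = 37.1389
γ_1 = 37.1389 / 6 = 6.190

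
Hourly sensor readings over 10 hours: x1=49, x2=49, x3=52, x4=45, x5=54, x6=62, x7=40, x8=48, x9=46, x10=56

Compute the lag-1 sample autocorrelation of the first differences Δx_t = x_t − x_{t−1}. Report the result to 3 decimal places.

-0.469

First differences Δx: 0, 3, -7, 9, 8, -22, 8, -2, 10
Mean of differences = 0.7778
Numerator Σ(Δx_t−Δx̄)(Δx_{t+1}−Δx̄) = -398.2716
Denominator Σ(Δx_t−Δx̄)² = 849.5556
r_1(Δx) = -398.2716 / 849.5556 = -0.469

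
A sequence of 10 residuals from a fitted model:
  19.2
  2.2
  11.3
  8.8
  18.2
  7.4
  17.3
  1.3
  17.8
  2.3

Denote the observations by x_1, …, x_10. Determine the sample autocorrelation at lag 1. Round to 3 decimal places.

-0.700

Mean x̄ = (19.2 + 2.2 + 11.3 + 8.8 + 18.2 + 7.4 + 17.3 + 1.3 + 17.8 + 2.3)/10 = 10.5800
Numerator Σ_{t=1}^{9}(x_t−x̄)(x_{t+1}−x̄) = -327.8604
Denominator Σ(x_t−x̄)² = 468.3560
r_1 = -327.8604 / 468.3560 = -0.700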